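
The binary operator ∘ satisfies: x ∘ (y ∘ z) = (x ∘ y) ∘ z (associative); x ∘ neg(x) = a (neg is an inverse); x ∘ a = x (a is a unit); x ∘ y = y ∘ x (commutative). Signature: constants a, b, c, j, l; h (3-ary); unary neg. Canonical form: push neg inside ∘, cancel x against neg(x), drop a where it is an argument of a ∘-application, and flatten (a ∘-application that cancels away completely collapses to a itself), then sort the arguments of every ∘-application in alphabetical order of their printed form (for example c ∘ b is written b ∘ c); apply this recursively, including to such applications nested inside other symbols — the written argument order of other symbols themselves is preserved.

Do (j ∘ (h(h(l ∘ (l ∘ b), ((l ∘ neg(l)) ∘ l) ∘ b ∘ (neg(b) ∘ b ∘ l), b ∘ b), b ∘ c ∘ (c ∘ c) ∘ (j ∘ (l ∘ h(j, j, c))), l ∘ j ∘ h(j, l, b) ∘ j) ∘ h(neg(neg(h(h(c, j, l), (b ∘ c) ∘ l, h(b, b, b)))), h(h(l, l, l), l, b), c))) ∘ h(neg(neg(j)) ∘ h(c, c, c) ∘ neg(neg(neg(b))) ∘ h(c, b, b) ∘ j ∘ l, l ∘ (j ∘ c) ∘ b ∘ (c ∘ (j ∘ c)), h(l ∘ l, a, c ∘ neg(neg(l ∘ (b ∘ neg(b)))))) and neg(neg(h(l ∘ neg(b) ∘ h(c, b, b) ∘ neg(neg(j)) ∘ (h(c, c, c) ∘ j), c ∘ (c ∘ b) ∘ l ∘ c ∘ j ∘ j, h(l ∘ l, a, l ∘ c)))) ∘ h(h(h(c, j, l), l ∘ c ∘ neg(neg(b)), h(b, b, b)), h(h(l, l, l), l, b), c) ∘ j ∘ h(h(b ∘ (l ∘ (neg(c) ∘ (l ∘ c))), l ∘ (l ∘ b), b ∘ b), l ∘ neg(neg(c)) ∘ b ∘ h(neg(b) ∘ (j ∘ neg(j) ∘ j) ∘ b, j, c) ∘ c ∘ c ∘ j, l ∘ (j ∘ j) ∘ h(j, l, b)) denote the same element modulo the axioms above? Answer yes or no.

Answer: yes — both canonical forms are h(h(b ∘ l ∘ l, b ∘ l ∘ l, b ∘ b), b ∘ c ∘ c ∘ c ∘ h(j, j, c) ∘ j ∘ l, h(j, l, b) ∘ j ∘ j ∘ l) ∘ h(h(c, b, b) ∘ h(c, c, c) ∘ j ∘ j ∘ l ∘ neg(b), b ∘ c ∘ c ∘ c ∘ j ∘ j ∘ l, h(l ∘ l, a, c ∘ l)) ∘ h(h(h(c, j, l), b ∘ c ∘ l, h(b, b, b)), h(h(l, l, l), l, b), c) ∘ j

Derivation:
Left:  (j ∘ (h(h(l ∘ (l ∘ b), ((l ∘ neg(l)) ∘ l) ∘ b ∘ (neg(b) ∘ b ∘ l), b ∘ b), b ∘ c ∘ (c ∘ c) ∘ (j ∘ (l ∘ h(j, j, c))), l ∘ j ∘ h(j, l, b) ∘ j) ∘ h(neg(neg(h(h(c, j, l), (b ∘ c) ∘ l, h(b, b, b)))), h(h(l, l, l), l, b), c))) ∘ h(neg(neg(j)) ∘ h(c, c, c) ∘ neg(neg(neg(b))) ∘ h(c, b, b) ∘ j ∘ l, l ∘ (j ∘ c) ∘ b ∘ (c ∘ (j ∘ c)), h(l ∘ l, a, c ∘ neg(neg(l ∘ (b ∘ neg(b))))))
  Push neg inside:  distribute neg over ∘ and collapse double neg
  Collect terms:  j ∘ h(h(b ∘ l ∘ l, b ∘ l ∘ l, b ∘ b), b ∘ c ∘ c ∘ c ∘ h(j, j, c) ∘ j ∘ l, h(j, l, b) ∘ j ∘ j ∘ l) ∘ h(h(h(c, j, l), b ∘ c ∘ l, h(b, b, b)), h(h(l, l, l), l, b), c) ∘ h(h(c, b, b) ∘ h(c, c, c) ∘ j ∘ j ∘ l ∘ neg(b), b ∘ c ∘ c ∘ c ∘ j ∘ j ∘ l, h(l ∘ l, a, c ∘ l))
  Order the arguments:  h(h(b ∘ l ∘ l, b ∘ l ∘ l, b ∘ b), b ∘ c ∘ c ∘ c ∘ h(j, j, c) ∘ j ∘ l, h(j, l, b) ∘ j ∘ j ∘ l) ∘ h(h(c, b, b) ∘ h(c, c, c) ∘ j ∘ j ∘ l ∘ neg(b), b ∘ c ∘ c ∘ c ∘ j ∘ j ∘ l, h(l ∘ l, a, c ∘ l)) ∘ h(h(h(c, j, l), b ∘ c ∘ l, h(b, b, b)), h(h(l, l, l), l, b), c) ∘ j
Right:  neg(neg(h(l ∘ neg(b) ∘ h(c, b, b) ∘ neg(neg(j)) ∘ (h(c, c, c) ∘ j), c ∘ (c ∘ b) ∘ l ∘ c ∘ j ∘ j, h(l ∘ l, a, l ∘ c)))) ∘ h(h(h(c, j, l), l ∘ c ∘ neg(neg(b)), h(b, b, b)), h(h(l, l, l), l, b), c) ∘ j ∘ h(h(b ∘ (l ∘ (neg(c) ∘ (l ∘ c))), l ∘ (l ∘ b), b ∘ b), l ∘ neg(neg(c)) ∘ b ∘ h(neg(b) ∘ (j ∘ neg(j) ∘ j) ∘ b, j, c) ∘ c ∘ c ∘ j, l ∘ (j ∘ j) ∘ h(j, l, b))
  Push neg inside:  distribute neg over ∘ and collapse double neg
  Combine occurrences:  h(h(c, b, b) ∘ h(c, c, c) ∘ j ∘ j ∘ l ∘ neg(b), b ∘ c ∘ c ∘ c ∘ j ∘ j ∘ l, h(l ∘ l, a, c ∘ l)) ∘ h(h(h(c, j, l), b ∘ c ∘ l, h(b, b, b)), h(h(l, l, l), l, b), c) ∘ j ∘ h(h(b ∘ l ∘ l, b ∘ l ∘ l, b ∘ b), b ∘ c ∘ c ∘ c ∘ h(j, j, c) ∘ j ∘ l, h(j, l, b) ∘ j ∘ j ∘ l)
  Order the arguments:  h(h(b ∘ l ∘ l, b ∘ l ∘ l, b ∘ b), b ∘ c ∘ c ∘ c ∘ h(j, j, c) ∘ j ∘ l, h(j, l, b) ∘ j ∘ j ∘ l) ∘ h(h(c, b, b) ∘ h(c, c, c) ∘ j ∘ j ∘ l ∘ neg(b), b ∘ c ∘ c ∘ c ∘ j ∘ j ∘ l, h(l ∘ l, a, c ∘ l)) ∘ h(h(h(c, j, l), b ∘ c ∘ l, h(b, b, b)), h(h(l, l, l), l, b), c) ∘ j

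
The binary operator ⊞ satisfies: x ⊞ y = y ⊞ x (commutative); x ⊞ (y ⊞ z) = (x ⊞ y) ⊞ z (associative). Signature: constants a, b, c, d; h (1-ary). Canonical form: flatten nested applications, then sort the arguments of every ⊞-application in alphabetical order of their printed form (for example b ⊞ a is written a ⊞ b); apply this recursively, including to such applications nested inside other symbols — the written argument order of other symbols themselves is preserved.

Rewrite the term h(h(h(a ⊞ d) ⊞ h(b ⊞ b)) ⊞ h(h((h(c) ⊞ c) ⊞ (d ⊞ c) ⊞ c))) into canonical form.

Work inside:  h(h(a ⊞ d) ⊞ h(b ⊞ b)) ⊞ h(h((h(c) ⊞ c) ⊞ (d ⊞ c) ⊞ c))
Simplify inside:  h(h((h(c) ⊞ c) ⊞ (d ⊞ c) ⊞ c))  →  h(h(c ⊞ c ⊞ c ⊞ d ⊞ h(c)))
Order the arguments:  h(h(a ⊞ d) ⊞ h(b ⊞ b)) ⊞ h(h(c ⊞ c ⊞ c ⊞ d ⊞ h(c)))
Rebuild:  h(h(h(a ⊞ d) ⊞ h(b ⊞ b)) ⊞ h(h(c ⊞ c ⊞ c ⊞ d ⊞ h(c))))

Answer: h(h(h(a ⊞ d) ⊞ h(b ⊞ b)) ⊞ h(h(c ⊞ c ⊞ c ⊞ d ⊞ h(c))))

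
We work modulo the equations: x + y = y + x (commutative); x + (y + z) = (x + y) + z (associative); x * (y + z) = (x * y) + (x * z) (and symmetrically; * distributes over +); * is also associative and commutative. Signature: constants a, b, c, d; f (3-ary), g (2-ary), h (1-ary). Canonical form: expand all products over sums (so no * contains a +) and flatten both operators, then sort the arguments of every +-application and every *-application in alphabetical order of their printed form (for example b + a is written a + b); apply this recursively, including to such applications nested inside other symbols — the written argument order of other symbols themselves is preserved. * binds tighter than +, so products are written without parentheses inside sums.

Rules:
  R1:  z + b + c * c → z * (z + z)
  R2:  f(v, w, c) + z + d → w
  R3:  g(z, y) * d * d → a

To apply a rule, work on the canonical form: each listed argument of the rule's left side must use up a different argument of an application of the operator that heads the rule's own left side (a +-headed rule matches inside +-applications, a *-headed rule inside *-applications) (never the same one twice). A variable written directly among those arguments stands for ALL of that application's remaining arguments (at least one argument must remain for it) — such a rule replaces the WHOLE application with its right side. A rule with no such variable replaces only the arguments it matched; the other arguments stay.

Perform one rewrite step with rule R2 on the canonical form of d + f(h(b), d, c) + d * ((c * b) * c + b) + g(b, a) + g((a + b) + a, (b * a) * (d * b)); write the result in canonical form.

Answer: d

Derivation:
Canonical form:  b * c * c * d + b * d + d + f(h(b), d, c) + g(a + a + b, a * b * b * d) + g(b, a)
Match R2:  consume d, f(h(b), d, c);  v := h(b), w := d, z := b * c * c * d + b * d + g(a + a + b, a * b * b * d) + g(b, a)
The variable takes the whole remainder — replace the entire application.
Result:  d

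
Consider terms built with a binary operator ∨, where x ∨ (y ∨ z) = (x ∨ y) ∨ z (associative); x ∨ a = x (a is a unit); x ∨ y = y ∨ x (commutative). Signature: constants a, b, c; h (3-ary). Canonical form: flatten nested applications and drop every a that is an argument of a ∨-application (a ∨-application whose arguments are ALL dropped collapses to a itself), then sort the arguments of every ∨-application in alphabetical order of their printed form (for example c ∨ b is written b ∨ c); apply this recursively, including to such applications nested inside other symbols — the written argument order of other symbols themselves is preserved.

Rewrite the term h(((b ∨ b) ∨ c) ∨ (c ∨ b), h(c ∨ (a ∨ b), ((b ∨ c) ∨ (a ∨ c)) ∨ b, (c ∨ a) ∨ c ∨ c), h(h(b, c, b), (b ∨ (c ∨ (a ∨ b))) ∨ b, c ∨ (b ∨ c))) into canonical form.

Focus inside:  (b ∨ (c ∨ (a ∨ b))) ∨ b
Merge nested applications:  b ∨ c ∨ a ∨ b ∨ b
Drop the unit:  drop a
Order the arguments:  b ∨ b ∨ b ∨ c
Rebuild:  h(b ∨ b ∨ b ∨ c ∨ c, h(b ∨ c, b ∨ b ∨ c ∨ c, c ∨ c ∨ c), h(h(b, c, b), b ∨ b ∨ b ∨ c, b ∨ c ∨ c))

Answer: h(b ∨ b ∨ b ∨ c ∨ c, h(b ∨ c, b ∨ b ∨ c ∨ c, c ∨ c ∨ c), h(h(b, c, b), b ∨ b ∨ b ∨ c, b ∨ c ∨ c))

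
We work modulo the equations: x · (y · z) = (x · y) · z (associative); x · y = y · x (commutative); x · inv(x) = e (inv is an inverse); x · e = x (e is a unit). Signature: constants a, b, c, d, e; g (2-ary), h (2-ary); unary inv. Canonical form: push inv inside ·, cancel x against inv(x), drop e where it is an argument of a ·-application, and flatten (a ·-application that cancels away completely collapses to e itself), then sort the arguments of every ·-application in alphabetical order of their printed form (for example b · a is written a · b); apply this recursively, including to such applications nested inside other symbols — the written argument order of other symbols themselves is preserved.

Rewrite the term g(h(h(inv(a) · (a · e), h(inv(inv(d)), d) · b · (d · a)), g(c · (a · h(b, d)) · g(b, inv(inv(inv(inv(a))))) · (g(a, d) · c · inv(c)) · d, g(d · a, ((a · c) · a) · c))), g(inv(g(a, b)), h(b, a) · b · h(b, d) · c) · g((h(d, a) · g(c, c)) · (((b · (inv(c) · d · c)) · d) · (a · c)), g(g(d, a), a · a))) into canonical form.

Answer: g(h(h(e, a · b · d · h(d, d)), g(a · c · d · g(a, d) · g(b, a) · h(b, d), g(a · d, a · a · c · c))), g(a · b · c · d · d · g(c, c) · h(d, a), g(g(d, a), a · a)) · g(inv(g(a, b)), b · c · h(b, a) · h(b, d)))

Derivation:
Work inside:  g(inv(g(a, b)), h(b, a) · b · h(b, d) · c) · g((h(d, a) · g(c, c)) · (((b · (inv(c) · d · c)) · d) · (a · c)), g(g(d, a), a · a))
Combine occurrences:  g(inv(g(a, b)), b · c · h(b, a) · h(b, d)) · g(a · b · c · d · d · g(c, c) · h(d, a), g(g(d, a), a · a))
Order the arguments:  g(a · b · c · d · d · g(c, c) · h(d, a), g(g(d, a), a · a)) · g(inv(g(a, b)), b · c · h(b, a) · h(b, d))
Reassemble:  g(h(h(e, a · b · d · h(d, d)), g(a · c · d · g(a, d) · g(b, a) · h(b, d), g(a · d, a · a · c · c))), g(a · b · c · d · d · g(c, c) · h(d, a), g(g(d, a), a · a)) · g(inv(g(a, b)), b · c · h(b, a) · h(b, d)))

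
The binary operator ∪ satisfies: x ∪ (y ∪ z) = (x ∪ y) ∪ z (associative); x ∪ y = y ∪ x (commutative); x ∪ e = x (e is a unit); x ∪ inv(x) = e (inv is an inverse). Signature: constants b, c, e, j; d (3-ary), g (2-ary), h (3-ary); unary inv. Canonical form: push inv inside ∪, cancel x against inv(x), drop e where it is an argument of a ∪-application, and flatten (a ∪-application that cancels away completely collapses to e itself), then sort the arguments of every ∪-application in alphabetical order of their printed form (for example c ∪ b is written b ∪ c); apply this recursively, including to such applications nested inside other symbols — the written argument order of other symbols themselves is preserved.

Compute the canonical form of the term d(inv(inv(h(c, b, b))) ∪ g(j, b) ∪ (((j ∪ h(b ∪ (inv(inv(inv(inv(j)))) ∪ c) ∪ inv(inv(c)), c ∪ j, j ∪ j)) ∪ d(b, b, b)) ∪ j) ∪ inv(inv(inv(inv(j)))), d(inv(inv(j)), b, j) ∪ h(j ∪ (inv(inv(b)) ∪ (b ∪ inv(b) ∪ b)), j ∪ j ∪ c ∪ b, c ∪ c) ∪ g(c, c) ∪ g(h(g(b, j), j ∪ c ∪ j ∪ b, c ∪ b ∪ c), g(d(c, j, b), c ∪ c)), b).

Descend into:  d(inv(inv(j)), b, j) ∪ h(j ∪ (inv(inv(b)) ∪ (b ∪ inv(b) ∪ b)), j ∪ j ∪ c ∪ b, c ∪ c) ∪ g(c, c) ∪ g(h(g(b, j), j ∪ c ∪ j ∪ b, c ∪ b ∪ c), g(d(c, j, b), c ∪ c))
Push inv inside:  distribute inv over ∪ and collapse double inv
Combine occurrences:  d(j, b, j) ∪ h(b ∪ b ∪ j, b ∪ c ∪ j ∪ j, c ∪ c) ∪ g(c, c) ∪ g(h(g(b, j), b ∪ c ∪ j ∪ j, b ∪ c ∪ c), g(d(c, j, b), c ∪ c))
Order the arguments:  d(j, b, j) ∪ g(c, c) ∪ g(h(g(b, j), b ∪ c ∪ j ∪ j, b ∪ c ∪ c), g(d(c, j, b), c ∪ c)) ∪ h(b ∪ b ∪ j, b ∪ c ∪ j ∪ j, c ∪ c)
Put back:  d(d(b, b, b) ∪ g(j, b) ∪ h(b ∪ c ∪ c ∪ j, c ∪ j, j ∪ j) ∪ h(c, b, b) ∪ j ∪ j ∪ j, d(j, b, j) ∪ g(c, c) ∪ g(h(g(b, j), b ∪ c ∪ j ∪ j, b ∪ c ∪ c), g(d(c, j, b), c ∪ c)) ∪ h(b ∪ b ∪ j, b ∪ c ∪ j ∪ j, c ∪ c), b)

Answer: d(d(b, b, b) ∪ g(j, b) ∪ h(b ∪ c ∪ c ∪ j, c ∪ j, j ∪ j) ∪ h(c, b, b) ∪ j ∪ j ∪ j, d(j, b, j) ∪ g(c, c) ∪ g(h(g(b, j), b ∪ c ∪ j ∪ j, b ∪ c ∪ c), g(d(c, j, b), c ∪ c)) ∪ h(b ∪ b ∪ j, b ∪ c ∪ j ∪ j, c ∪ c), b)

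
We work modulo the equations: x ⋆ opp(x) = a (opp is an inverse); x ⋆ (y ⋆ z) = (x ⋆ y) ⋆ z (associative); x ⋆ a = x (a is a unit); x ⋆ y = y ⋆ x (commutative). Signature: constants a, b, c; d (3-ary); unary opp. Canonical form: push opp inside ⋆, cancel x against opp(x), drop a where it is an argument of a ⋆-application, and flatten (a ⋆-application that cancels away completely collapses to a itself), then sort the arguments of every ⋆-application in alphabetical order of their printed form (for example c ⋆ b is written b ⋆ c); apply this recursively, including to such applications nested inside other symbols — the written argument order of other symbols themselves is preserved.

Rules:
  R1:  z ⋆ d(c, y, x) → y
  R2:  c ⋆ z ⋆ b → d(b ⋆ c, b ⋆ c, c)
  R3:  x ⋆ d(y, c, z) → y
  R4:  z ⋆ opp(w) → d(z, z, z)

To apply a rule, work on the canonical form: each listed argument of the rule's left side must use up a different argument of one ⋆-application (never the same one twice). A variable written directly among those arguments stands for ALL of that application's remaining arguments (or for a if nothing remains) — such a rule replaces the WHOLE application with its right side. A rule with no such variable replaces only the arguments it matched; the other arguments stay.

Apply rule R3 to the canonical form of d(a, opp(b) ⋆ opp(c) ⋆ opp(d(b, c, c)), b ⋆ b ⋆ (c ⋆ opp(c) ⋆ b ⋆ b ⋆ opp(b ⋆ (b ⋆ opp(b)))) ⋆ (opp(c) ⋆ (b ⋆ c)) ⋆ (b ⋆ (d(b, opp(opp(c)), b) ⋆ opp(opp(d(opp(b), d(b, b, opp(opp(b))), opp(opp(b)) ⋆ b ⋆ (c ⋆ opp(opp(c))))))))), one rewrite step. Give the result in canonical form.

Answer: d(a, opp(b) ⋆ opp(c) ⋆ opp(d(b, c, c)), b)

Derivation:
Canonical form:  d(a, opp(b) ⋆ opp(c) ⋆ opp(d(b, c, c)), b ⋆ b ⋆ b ⋆ b ⋆ b ⋆ d(b, c, b) ⋆ d(opp(b), d(b, b, b), b ⋆ b ⋆ c ⋆ c))
Match R3:  consume d(b, c, b);  x := b ⋆ b ⋆ b ⋆ b ⋆ b ⋆ d(opp(b), d(b, b, b), b ⋆ b ⋆ c ⋆ c), y := b, z := b
The extension variable absorbs all remaining arguments, so the whole application is rewritten.
Giving:  d(a, opp(b) ⋆ opp(c) ⋆ opp(d(b, c, c)), b)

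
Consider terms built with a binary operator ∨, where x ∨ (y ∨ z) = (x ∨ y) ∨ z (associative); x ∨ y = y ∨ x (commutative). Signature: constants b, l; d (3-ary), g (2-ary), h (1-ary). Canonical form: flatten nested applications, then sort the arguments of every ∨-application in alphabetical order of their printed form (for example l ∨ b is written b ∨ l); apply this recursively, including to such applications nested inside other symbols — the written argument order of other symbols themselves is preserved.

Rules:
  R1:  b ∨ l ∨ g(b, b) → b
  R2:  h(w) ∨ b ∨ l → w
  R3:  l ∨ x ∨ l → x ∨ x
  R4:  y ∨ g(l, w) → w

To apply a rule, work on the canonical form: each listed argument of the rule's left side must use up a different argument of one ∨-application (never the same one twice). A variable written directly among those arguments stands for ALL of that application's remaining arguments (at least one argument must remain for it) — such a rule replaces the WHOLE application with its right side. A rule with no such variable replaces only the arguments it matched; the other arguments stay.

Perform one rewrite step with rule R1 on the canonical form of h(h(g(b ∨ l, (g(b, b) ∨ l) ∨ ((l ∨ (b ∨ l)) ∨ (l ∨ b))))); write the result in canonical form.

Answer: h(h(g(b ∨ l, b ∨ b ∨ l ∨ l ∨ l)))

Derivation:
Canonical form:  h(h(g(b ∨ l, b ∨ b ∨ g(b, b) ∨ l ∨ l ∨ l ∨ l)))
Match R1:  consume b, g(b, b), l
New term:  h(h(g(b ∨ l, b ∨ b ∨ l ∨ l ∨ l)))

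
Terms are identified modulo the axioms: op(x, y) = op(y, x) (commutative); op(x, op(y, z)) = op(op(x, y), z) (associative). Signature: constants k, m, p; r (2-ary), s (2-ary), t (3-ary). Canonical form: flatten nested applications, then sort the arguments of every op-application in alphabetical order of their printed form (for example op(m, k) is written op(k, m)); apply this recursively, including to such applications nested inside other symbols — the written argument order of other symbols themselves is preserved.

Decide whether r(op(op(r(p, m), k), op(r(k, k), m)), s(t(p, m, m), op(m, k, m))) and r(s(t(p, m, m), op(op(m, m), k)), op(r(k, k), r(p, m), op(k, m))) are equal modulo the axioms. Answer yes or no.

Answer: no — r(op(k, m, r(k, k), r(p, m)), s(t(p, m, m), op(k, m, m))) vs r(s(t(p, m, m), op(k, m, m)), op(k, m, r(k, k), r(p, m)))

Derivation:
Left:  r(op(op(r(p, m), k), op(r(k, k), m)), s(t(p, m, m), op(m, k, m)))
  Descend into:  op(op(r(p, m), k), op(r(k, k), m))
  Merge nested applications:  op(r(p, m), k, r(k, k), m)
  Sort arguments:  op(k, m, r(k, k), r(p, m))
  Rebuild:  r(op(k, m, r(k, k), r(p, m)), s(t(p, m, m), op(k, m, m)))
Right:  r(s(t(p, m, m), op(op(m, m), k)), op(r(k, k), r(p, m), op(k, m)))
  Focus inside:  op(r(k, k), r(p, m), op(k, m))
  Merge nested applications:  op(r(k, k), r(p, m), k, m)
  Sort arguments:  op(k, m, r(k, k), r(p, m))
  Put back:  r(s(t(p, m, m), op(k, m, m)), op(k, m, r(k, k), r(p, m)))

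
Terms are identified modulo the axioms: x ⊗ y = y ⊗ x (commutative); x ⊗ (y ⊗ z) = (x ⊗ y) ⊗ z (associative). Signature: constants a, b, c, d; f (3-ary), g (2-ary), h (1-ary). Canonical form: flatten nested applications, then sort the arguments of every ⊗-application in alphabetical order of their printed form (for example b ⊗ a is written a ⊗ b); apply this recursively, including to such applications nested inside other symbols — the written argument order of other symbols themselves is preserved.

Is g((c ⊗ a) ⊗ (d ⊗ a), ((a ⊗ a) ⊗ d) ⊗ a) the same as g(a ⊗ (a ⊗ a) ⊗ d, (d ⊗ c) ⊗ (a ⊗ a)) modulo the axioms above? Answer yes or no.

Left:  g((c ⊗ a) ⊗ (d ⊗ a), ((a ⊗ a) ⊗ d) ⊗ a)
  Descend into:  ((a ⊗ a) ⊗ d) ⊗ a
  Flatten:  a ⊗ a ⊗ d ⊗ a
  Sort arguments:  a ⊗ a ⊗ a ⊗ d
  Put back:  g(a ⊗ a ⊗ c ⊗ d, a ⊗ a ⊗ a ⊗ d)
Right:  g(a ⊗ (a ⊗ a) ⊗ d, (d ⊗ c) ⊗ (a ⊗ a))
  Work inside:  (d ⊗ c) ⊗ (a ⊗ a)
  Flatten:  d ⊗ c ⊗ a ⊗ a
  Order the arguments:  a ⊗ a ⊗ c ⊗ d
  Rebuild:  g(a ⊗ a ⊗ a ⊗ d, a ⊗ a ⊗ c ⊗ d)

Answer: no — g(a ⊗ a ⊗ c ⊗ d, a ⊗ a ⊗ a ⊗ d) vs g(a ⊗ a ⊗ a ⊗ d, a ⊗ a ⊗ c ⊗ d)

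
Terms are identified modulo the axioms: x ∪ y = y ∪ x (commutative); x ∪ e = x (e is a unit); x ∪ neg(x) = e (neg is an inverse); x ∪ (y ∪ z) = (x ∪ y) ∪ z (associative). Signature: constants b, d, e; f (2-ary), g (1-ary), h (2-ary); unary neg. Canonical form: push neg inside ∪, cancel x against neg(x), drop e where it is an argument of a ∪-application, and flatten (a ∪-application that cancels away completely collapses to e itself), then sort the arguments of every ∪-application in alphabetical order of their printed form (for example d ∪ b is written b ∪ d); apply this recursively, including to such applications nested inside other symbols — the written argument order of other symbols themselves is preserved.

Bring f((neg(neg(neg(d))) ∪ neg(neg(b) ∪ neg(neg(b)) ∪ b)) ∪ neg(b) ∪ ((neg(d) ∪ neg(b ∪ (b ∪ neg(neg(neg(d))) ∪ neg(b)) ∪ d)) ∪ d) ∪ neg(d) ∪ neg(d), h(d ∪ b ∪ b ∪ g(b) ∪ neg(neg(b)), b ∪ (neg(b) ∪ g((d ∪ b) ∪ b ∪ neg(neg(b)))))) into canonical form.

Descend into:  (neg(neg(neg(d))) ∪ neg(neg(b) ∪ neg(neg(b)) ∪ b)) ∪ neg(b) ∪ ((neg(d) ∪ neg(b ∪ (b ∪ neg(neg(neg(d))) ∪ neg(b)) ∪ d)) ∪ d) ∪ neg(d) ∪ neg(d)
Push neg inside:  distribute neg over ∪ and collapse double neg
Collect terms:  neg(d) ∪ neg(d) ∪ neg(d) ∪ neg(b) ∪ neg(b) ∪ neg(b)
Order the arguments:  neg(b) ∪ neg(b) ∪ neg(b) ∪ neg(d) ∪ neg(d) ∪ neg(d)
Rebuild:  f(neg(b) ∪ neg(b) ∪ neg(b) ∪ neg(d) ∪ neg(d) ∪ neg(d), h(b ∪ b ∪ b ∪ d ∪ g(b), g(b ∪ b ∪ b ∪ d)))

Answer: f(neg(b) ∪ neg(b) ∪ neg(b) ∪ neg(d) ∪ neg(d) ∪ neg(d), h(b ∪ b ∪ b ∪ d ∪ g(b), g(b ∪ b ∪ b ∪ d)))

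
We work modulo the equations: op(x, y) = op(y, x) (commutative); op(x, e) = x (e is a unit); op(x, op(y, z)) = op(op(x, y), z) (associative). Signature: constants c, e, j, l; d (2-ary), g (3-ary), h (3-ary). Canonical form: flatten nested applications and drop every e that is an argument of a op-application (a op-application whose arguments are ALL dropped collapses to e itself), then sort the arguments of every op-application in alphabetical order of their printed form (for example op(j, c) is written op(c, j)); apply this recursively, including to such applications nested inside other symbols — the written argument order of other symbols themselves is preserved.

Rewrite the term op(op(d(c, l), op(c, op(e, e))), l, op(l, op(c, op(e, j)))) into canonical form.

Un-nest:  op(d(c, l), c, e, e, l, l, c, e, j)
Unit:  drop e (×3)
Order the arguments:  op(c, c, d(c, l), j, l, l)

Answer: op(c, c, d(c, l), j, l, l)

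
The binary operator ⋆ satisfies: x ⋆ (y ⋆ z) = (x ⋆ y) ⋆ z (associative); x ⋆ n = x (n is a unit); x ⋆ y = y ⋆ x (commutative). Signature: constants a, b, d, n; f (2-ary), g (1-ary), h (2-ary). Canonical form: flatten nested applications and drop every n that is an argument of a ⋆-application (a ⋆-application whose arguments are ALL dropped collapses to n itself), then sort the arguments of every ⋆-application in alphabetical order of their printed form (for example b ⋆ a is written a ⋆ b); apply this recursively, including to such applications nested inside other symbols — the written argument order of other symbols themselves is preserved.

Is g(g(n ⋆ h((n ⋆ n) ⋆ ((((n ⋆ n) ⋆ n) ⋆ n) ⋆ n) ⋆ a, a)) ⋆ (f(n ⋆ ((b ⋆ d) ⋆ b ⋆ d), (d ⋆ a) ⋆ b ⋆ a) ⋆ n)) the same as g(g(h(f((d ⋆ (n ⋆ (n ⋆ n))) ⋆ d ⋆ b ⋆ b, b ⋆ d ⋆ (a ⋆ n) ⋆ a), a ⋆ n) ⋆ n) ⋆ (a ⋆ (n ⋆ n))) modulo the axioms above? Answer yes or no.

Answer: no — g(f(b ⋆ b ⋆ d ⋆ d, a ⋆ a ⋆ b ⋆ d) ⋆ g(h(a, a))) vs g(a ⋆ g(h(f(b ⋆ b ⋆ d ⋆ d, a ⋆ a ⋆ b ⋆ d), a)))

Derivation:
Left:  g(g(n ⋆ h((n ⋆ n) ⋆ ((((n ⋆ n) ⋆ n) ⋆ n) ⋆ n) ⋆ a, a)) ⋆ (f(n ⋆ ((b ⋆ d) ⋆ b ⋆ d), (d ⋆ a) ⋆ b ⋆ a) ⋆ n))
  Work inside:  g(n ⋆ h((n ⋆ n) ⋆ ((((n ⋆ n) ⋆ n) ⋆ n) ⋆ n) ⋆ a, a)) ⋆ (f(n ⋆ ((b ⋆ d) ⋆ b ⋆ d), (d ⋆ a) ⋆ b ⋆ a) ⋆ n)
  Flatten:  g(n ⋆ h((n ⋆ n) ⋆ ((((n ⋆ n) ⋆ n) ⋆ n) ⋆ n) ⋆ a, a)) ⋆ f(n ⋆ ((b ⋆ d) ⋆ b ⋆ d), (d ⋆ a) ⋆ b ⋆ a) ⋆ n
  Simplify inside:  g(n ⋆ h((n ⋆ n) ⋆ ((((n ⋆ n) ⋆ n) ⋆ n) ⋆ n) ⋆ a, a))  →  g(h(a, a))
  Inside:  f(n ⋆ ((b ⋆ d) ⋆ b ⋆ d), (d ⋆ a) ⋆ b ⋆ a)  →  f(b ⋆ b ⋆ d ⋆ d, a ⋆ a ⋆ b ⋆ d)
  Drop the unit:  drop n
  Order the arguments:  f(b ⋆ b ⋆ d ⋆ d, a ⋆ a ⋆ b ⋆ d) ⋆ g(h(a, a))
  Reassemble:  g(f(b ⋆ b ⋆ d ⋆ d, a ⋆ a ⋆ b ⋆ d) ⋆ g(h(a, a)))
Right:  g(g(h(f((d ⋆ (n ⋆ (n ⋆ n))) ⋆ d ⋆ b ⋆ b, b ⋆ d ⋆ (a ⋆ n) ⋆ a), a ⋆ n) ⋆ n) ⋆ (a ⋆ (n ⋆ n)))
  Descend into:  g(h(f((d ⋆ (n ⋆ (n ⋆ n))) ⋆ d ⋆ b ⋆ b, b ⋆ d ⋆ (a ⋆ n) ⋆ a), a ⋆ n) ⋆ n) ⋆ (a ⋆ (n ⋆ n))
  Flatten:  g(h(f((d ⋆ (n ⋆ (n ⋆ n))) ⋆ d ⋆ b ⋆ b, b ⋆ d ⋆ (a ⋆ n) ⋆ a), a ⋆ n) ⋆ n) ⋆ a ⋆ n ⋆ n
  Simplify inside:  g(h(f((d ⋆ (n ⋆ (n ⋆ n))) ⋆ d ⋆ b ⋆ b, b ⋆ d ⋆ (a ⋆ n) ⋆ a), a ⋆ n) ⋆ n)  →  g(h(f(b ⋆ b ⋆ d ⋆ d, a ⋆ a ⋆ b ⋆ d), a))
  Drop the unit:  drop n (×2)
  Order the arguments:  a ⋆ g(h(f(b ⋆ b ⋆ d ⋆ d, a ⋆ a ⋆ b ⋆ d), a))
  Reassemble:  g(a ⋆ g(h(f(b ⋆ b ⋆ d ⋆ d, a ⋆ a ⋆ b ⋆ d), a)))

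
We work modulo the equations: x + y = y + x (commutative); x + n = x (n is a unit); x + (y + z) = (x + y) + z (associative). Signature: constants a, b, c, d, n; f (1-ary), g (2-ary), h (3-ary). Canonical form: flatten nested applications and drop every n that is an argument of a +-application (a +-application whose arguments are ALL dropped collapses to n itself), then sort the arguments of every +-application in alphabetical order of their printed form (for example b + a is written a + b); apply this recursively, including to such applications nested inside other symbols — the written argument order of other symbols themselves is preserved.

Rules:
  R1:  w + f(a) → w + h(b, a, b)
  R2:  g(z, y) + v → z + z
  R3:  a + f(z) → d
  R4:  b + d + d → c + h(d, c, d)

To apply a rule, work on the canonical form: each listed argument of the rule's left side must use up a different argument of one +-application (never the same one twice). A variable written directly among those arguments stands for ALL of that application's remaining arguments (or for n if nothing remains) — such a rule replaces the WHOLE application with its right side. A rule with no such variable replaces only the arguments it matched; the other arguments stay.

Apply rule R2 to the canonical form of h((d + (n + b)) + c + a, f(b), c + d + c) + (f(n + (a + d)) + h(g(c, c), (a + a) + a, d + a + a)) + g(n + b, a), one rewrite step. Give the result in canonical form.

Canonical form:  f(a + d) + g(b, a) + h(a + b + c + d, f(b), c + c + d) + h(g(c, c), a + a + a, a + a + d)
Match R2:  consume g(b, a);  v := f(a + d) + h(a + b + c + d, f(b), c + c + d) + h(g(c, c), a + a + a, a + a + d), y := a, z := b
The extension variable absorbs all remaining arguments, so the whole application is rewritten.
Result:  b + b

Answer: b + b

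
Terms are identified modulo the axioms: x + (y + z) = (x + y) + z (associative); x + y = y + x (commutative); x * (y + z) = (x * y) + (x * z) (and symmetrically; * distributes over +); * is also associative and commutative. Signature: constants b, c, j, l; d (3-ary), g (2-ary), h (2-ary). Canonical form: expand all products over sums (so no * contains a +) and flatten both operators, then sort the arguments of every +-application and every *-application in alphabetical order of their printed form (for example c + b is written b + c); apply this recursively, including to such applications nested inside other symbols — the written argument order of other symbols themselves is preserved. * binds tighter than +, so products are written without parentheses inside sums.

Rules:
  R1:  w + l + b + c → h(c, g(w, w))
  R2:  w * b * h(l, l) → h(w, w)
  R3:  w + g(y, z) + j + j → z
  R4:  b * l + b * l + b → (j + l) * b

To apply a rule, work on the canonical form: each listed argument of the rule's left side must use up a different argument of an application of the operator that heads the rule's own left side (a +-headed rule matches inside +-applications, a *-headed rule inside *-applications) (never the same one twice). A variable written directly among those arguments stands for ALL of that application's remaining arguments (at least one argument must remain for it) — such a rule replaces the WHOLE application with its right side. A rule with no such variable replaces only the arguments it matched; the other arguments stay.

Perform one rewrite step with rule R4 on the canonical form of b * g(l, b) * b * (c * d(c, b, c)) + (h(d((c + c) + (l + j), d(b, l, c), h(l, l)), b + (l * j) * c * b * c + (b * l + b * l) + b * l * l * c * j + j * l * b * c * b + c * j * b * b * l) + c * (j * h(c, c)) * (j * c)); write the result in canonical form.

Answer: b * b * c * d(c, b, c) * g(l, b) + c * c * h(c, c) * j * j + h(d(c + c + j + l, d(b, l, c), h(l, l)), b * b * c * j * l + b * b * c * j * l + b * c * c * j * l + b * c * j * l * l + b * j + b * l)

Derivation:
Canonical form:  b * b * c * d(c, b, c) * g(l, b) + c * c * h(c, c) * j * j + h(d(c + c + j + l, d(b, l, c), h(l, l)), b + b * b * c * j * l + b * b * c * j * l + b * c * c * j * l + b * c * j * l * l + b * l + b * l)
Apply R4:  consuming b, b * l, b * l
Giving:  b * b * c * d(c, b, c) * g(l, b) + c * c * h(c, c) * j * j + h(d(c + c + j + l, d(b, l, c), h(l, l)), b * b * c * j * l + b * b * c * j * l + b * c * c * j * l + b * c * j * l * l + b * j + b * l)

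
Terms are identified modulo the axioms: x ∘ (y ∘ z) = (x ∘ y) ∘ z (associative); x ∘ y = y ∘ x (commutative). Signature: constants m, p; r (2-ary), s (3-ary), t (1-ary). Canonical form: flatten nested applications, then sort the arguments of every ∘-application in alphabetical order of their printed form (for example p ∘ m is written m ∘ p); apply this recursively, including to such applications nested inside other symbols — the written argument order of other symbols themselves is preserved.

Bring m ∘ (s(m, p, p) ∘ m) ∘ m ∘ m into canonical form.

Flatten:  m ∘ s(m, p, p) ∘ m ∘ m ∘ m
Sort:  m ∘ m ∘ m ∘ m ∘ s(m, p, p)

Answer: m ∘ m ∘ m ∘ m ∘ s(m, p, p)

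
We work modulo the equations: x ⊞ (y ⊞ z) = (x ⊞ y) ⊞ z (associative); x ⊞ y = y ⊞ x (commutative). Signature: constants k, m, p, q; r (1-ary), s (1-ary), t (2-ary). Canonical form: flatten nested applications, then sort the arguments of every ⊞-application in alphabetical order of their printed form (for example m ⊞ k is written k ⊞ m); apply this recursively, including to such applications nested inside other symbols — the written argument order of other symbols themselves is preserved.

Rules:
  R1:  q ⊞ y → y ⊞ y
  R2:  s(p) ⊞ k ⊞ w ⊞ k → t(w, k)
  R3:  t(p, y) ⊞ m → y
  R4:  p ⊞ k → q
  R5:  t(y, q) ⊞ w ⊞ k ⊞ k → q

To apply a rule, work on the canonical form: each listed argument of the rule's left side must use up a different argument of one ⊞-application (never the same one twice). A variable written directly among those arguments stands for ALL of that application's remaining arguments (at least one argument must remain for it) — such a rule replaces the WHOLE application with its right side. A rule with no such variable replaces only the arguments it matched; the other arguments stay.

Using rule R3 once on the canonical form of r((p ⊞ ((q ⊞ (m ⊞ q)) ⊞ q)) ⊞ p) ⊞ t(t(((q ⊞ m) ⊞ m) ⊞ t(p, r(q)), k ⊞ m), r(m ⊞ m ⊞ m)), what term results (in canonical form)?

Canonical form:  r(m ⊞ p ⊞ p ⊞ q ⊞ q ⊞ q) ⊞ t(t(m ⊞ m ⊞ q ⊞ t(p, r(q)), k ⊞ m), r(m ⊞ m ⊞ m))
Match R3:  consume m, t(p, r(q));  y := r(q)
Result:  r(m ⊞ p ⊞ p ⊞ q ⊞ q ⊞ q) ⊞ t(t(m ⊞ q ⊞ r(q), k ⊞ m), r(m ⊞ m ⊞ m))

Answer: r(m ⊞ p ⊞ p ⊞ q ⊞ q ⊞ q) ⊞ t(t(m ⊞ q ⊞ r(q), k ⊞ m), r(m ⊞ m ⊞ m))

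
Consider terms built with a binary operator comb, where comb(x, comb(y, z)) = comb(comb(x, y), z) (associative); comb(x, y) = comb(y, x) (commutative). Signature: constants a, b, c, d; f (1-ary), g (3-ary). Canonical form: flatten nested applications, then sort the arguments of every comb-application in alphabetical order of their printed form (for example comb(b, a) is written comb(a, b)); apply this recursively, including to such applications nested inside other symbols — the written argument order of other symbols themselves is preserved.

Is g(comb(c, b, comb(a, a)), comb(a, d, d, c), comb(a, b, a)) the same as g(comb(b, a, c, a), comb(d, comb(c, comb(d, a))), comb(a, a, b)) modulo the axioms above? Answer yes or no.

Left:  g(comb(c, b, comb(a, a)), comb(a, d, d, c), comb(a, b, a))
  Focus inside:  comb(c, b, comb(a, a))
  Merge nested applications:  comb(c, b, a, a)
  Sort arguments:  comb(a, a, b, c)
  Put back:  g(comb(a, a, b, c), comb(a, c, d, d), comb(a, a, b))
Right:  g(comb(b, a, c, a), comb(d, comb(c, comb(d, a))), comb(a, a, b))
  Work inside:  comb(d, comb(c, comb(d, a)))
  Un-nest:  comb(d, c, d, a)
  Sort:  comb(a, c, d, d)
  Reassemble:  g(comb(a, a, b, c), comb(a, c, d, d), comb(a, a, b))

Answer: yes — both canonical forms are g(comb(a, a, b, c), comb(a, c, d, d), comb(a, a, b))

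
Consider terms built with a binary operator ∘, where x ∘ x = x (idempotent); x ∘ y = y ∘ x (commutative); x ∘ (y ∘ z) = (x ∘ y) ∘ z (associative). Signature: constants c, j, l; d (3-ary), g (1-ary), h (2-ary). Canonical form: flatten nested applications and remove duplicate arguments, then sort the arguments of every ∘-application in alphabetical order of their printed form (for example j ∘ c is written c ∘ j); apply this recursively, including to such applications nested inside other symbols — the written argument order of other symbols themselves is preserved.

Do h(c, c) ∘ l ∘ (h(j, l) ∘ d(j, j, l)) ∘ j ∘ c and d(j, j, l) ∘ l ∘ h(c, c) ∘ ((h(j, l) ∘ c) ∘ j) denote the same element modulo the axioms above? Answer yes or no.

Left:  h(c, c) ∘ l ∘ (h(j, l) ∘ d(j, j, l)) ∘ j ∘ c
  Merge nested applications:  h(c, c) ∘ l ∘ h(j, l) ∘ d(j, j, l) ∘ j ∘ c
  Sort:  c ∘ d(j, j, l) ∘ h(c, c) ∘ h(j, l) ∘ j ∘ l
Right:  d(j, j, l) ∘ l ∘ h(c, c) ∘ ((h(j, l) ∘ c) ∘ j)
  Merge nested applications:  d(j, j, l) ∘ l ∘ h(c, c) ∘ h(j, l) ∘ c ∘ j
  Sort arguments:  c ∘ d(j, j, l) ∘ h(c, c) ∘ h(j, l) ∘ j ∘ l

Answer: yes — both canonical forms are c ∘ d(j, j, l) ∘ h(c, c) ∘ h(j, l) ∘ j ∘ l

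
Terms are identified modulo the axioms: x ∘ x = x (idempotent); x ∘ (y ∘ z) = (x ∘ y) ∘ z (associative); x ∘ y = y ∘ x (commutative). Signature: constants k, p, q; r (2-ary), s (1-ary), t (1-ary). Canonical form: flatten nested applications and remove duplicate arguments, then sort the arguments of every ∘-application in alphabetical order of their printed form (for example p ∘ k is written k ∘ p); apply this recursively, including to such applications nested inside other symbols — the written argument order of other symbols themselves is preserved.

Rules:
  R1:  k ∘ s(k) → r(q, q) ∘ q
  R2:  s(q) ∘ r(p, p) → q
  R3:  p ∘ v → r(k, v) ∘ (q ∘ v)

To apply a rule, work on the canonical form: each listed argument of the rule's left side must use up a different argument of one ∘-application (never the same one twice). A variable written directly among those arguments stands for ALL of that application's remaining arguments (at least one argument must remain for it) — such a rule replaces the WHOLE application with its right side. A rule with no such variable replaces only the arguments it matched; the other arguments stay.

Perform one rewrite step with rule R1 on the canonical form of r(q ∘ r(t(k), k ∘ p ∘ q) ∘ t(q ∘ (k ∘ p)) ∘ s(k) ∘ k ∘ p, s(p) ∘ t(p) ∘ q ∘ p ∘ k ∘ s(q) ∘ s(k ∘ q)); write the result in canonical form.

Canonical form:  r(k ∘ p ∘ q ∘ r(t(k), k ∘ p ∘ q) ∘ s(k) ∘ t(k ∘ p ∘ q), k ∘ p ∘ q ∘ s(k ∘ q) ∘ s(p) ∘ s(q) ∘ t(p))
Apply R1:  consuming k, s(k)
Giving:  r(p ∘ q ∘ r(q, q) ∘ r(t(k), k ∘ p ∘ q) ∘ t(k ∘ p ∘ q), k ∘ p ∘ q ∘ s(k ∘ q) ∘ s(p) ∘ s(q) ∘ t(p))

Answer: r(p ∘ q ∘ r(q, q) ∘ r(t(k), k ∘ p ∘ q) ∘ t(k ∘ p ∘ q), k ∘ p ∘ q ∘ s(k ∘ q) ∘ s(p) ∘ s(q) ∘ t(p))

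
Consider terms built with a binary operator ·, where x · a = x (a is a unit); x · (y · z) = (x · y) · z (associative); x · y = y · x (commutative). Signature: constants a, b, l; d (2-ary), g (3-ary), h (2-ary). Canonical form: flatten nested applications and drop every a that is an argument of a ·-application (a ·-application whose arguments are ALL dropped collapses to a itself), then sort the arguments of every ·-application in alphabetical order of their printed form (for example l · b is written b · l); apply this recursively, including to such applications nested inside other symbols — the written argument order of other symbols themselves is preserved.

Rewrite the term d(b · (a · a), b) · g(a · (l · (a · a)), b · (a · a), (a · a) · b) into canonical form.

Simplify inside:  d(b · (a · a), b)  →  d(b, b)
Simplify inside:  g(a · (l · (a · a)), b · (a · a), (a · a) · b)  →  g(l, b, b)
Sort arguments:  d(b, b) · g(l, b, b)

Answer: d(b, b) · g(l, b, b)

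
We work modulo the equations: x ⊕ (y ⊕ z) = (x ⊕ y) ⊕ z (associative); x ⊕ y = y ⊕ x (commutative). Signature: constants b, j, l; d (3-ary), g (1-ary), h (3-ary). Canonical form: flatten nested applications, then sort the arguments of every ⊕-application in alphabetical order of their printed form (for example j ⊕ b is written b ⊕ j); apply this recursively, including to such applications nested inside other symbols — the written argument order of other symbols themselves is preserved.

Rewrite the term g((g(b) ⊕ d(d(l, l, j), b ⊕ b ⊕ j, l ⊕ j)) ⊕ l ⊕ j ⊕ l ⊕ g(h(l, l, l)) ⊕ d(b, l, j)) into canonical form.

Answer: g(d(b, l, j) ⊕ d(d(l, l, j), b ⊕ b ⊕ j, j ⊕ l) ⊕ g(b) ⊕ g(h(l, l, l)) ⊕ j ⊕ l ⊕ l)

Derivation:
Focus inside:  (g(b) ⊕ d(d(l, l, j), b ⊕ b ⊕ j, l ⊕ j)) ⊕ l ⊕ j ⊕ l ⊕ g(h(l, l, l)) ⊕ d(b, l, j)
Merge nested applications:  g(b) ⊕ d(d(l, l, j), b ⊕ b ⊕ j, l ⊕ j) ⊕ l ⊕ j ⊕ l ⊕ g(h(l, l, l)) ⊕ d(b, l, j)
Canonicalize subterm:  d(d(l, l, j), b ⊕ b ⊕ j, l ⊕ j)  →  d(d(l, l, j), b ⊕ b ⊕ j, j ⊕ l)
Sort arguments:  d(b, l, j) ⊕ d(d(l, l, j), b ⊕ b ⊕ j, j ⊕ l) ⊕ g(b) ⊕ g(h(l, l, l)) ⊕ j ⊕ l ⊕ l
Rebuild:  g(d(b, l, j) ⊕ d(d(l, l, j), b ⊕ b ⊕ j, j ⊕ l) ⊕ g(b) ⊕ g(h(l, l, l)) ⊕ j ⊕ l ⊕ l)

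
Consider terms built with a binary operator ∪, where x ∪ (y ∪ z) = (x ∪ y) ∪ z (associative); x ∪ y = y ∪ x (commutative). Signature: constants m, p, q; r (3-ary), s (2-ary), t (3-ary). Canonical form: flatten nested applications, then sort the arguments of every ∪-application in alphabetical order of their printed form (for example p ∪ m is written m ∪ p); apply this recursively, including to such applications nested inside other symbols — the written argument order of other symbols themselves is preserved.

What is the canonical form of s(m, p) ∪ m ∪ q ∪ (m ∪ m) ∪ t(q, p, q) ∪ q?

Answer: m ∪ m ∪ m ∪ q ∪ q ∪ s(m, p) ∪ t(q, p, q)

Derivation:
Un-nest:  s(m, p) ∪ m ∪ q ∪ m ∪ m ∪ t(q, p, q) ∪ q
Sort arguments:  m ∪ m ∪ m ∪ q ∪ q ∪ s(m, p) ∪ t(q, p, q)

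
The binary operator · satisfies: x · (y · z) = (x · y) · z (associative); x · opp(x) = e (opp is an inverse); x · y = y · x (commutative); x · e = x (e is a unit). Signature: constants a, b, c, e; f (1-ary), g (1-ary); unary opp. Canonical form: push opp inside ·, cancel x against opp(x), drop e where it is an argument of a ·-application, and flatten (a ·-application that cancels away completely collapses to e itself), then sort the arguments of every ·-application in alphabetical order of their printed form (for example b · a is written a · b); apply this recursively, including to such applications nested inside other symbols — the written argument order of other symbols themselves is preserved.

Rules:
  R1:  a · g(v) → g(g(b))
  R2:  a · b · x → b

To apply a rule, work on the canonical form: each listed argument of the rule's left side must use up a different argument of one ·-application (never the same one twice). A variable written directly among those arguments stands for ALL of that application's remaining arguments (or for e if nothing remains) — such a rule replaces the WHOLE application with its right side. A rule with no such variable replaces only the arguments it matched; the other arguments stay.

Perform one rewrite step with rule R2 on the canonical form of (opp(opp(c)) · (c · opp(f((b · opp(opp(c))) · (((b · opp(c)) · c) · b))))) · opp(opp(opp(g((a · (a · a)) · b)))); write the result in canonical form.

Canonical form:  c · c · opp(f(b · b · b · c)) · opp(g(a · a · a · b))
Apply R2:  consuming a, b;  x := a · a
Every leftover argument binds to the variable; the entire application is replaced.
New term:  c · c · opp(f(b · b · b · c)) · opp(g(b))

Answer: c · c · opp(f(b · b · b · c)) · opp(g(b))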